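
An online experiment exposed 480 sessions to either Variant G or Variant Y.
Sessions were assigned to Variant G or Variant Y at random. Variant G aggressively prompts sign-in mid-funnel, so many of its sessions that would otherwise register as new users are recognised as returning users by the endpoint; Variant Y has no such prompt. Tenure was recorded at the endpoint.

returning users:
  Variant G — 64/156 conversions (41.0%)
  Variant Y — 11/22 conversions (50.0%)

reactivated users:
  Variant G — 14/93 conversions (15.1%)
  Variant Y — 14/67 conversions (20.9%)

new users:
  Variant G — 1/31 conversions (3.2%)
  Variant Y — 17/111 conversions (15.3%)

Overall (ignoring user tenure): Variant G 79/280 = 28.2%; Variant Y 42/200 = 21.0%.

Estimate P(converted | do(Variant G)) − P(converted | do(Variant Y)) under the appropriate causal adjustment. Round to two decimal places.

+0.07

Variant Y is higher inside every user tenure stratum but Variant G is higher in aggregate. Whether to stratify depends on how user tenure relates to the variant.
Because the variant influences user tenure, user tenure is a post-treatment mediator, not a confounder. Stratifying on it would bias the estimate; the causal effect is the crude pooled difference.
The causal difference is the pooled difference: 0.282 − 0.210 = +0.072.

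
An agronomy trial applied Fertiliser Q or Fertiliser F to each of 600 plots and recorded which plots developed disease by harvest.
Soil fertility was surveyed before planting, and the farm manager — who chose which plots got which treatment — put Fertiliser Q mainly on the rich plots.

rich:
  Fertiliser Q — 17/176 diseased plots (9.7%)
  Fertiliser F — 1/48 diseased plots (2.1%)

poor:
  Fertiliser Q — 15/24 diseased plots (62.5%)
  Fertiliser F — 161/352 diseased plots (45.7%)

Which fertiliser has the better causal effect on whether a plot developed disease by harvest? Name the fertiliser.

Nothing the fertiliser does changes soil fertility; the imbalance is an allocation artefact. With soil fertility also predicting the outcome, the pooled figure is confounded, and the within-stratum comparison is the causal one.
Within each level — rich: 9.7% vs 2.1%; poor: 62.5% vs 45.7% — Fertiliser F is lower every time.

Fertiliser F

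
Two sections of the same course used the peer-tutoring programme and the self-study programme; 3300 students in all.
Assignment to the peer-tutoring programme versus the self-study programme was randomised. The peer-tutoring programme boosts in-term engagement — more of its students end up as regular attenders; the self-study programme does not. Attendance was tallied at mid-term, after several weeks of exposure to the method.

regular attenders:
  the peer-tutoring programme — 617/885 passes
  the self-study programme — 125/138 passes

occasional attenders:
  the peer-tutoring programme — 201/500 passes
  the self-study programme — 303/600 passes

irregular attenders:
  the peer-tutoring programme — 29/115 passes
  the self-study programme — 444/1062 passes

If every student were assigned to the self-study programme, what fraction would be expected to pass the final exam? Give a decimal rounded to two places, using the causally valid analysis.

Within every mid-term attendance level the self-study programme has the higher rate, yet pooled the peer-tutoring programme does — Simpson's reversal.
Stratifying would compare teaching methods among students the teaching methods themselves sorted into mid-term attendance groups — a form of selection on an intermediate. The unconditioned pooled rates give the total causal effect.
So P(outcome | do(the self-study programme)) is just the pooled rate for the self-study programme: 872/1800 = 0.484.

0.48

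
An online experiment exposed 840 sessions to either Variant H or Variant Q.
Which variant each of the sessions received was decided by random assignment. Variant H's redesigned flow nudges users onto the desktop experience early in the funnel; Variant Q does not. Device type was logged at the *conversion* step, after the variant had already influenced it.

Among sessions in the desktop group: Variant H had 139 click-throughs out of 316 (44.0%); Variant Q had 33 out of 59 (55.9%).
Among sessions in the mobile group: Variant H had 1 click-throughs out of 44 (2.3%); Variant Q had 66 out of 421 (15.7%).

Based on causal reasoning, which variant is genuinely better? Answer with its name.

The stratified and pooled comparisons disagree (Variant Q wins within each device type; Variant H wins overall), so the answer turns on the causal role of device type.
Device type lies on the pathway variant → device type → outcome, so adjusting for it blocks the indirect effect. For the total causal effect of variant, use the unadjusted pooled rates.
Pooled: Variant H 38.9% vs Variant Q 20.6%; Variant H is higher overall.

Variant H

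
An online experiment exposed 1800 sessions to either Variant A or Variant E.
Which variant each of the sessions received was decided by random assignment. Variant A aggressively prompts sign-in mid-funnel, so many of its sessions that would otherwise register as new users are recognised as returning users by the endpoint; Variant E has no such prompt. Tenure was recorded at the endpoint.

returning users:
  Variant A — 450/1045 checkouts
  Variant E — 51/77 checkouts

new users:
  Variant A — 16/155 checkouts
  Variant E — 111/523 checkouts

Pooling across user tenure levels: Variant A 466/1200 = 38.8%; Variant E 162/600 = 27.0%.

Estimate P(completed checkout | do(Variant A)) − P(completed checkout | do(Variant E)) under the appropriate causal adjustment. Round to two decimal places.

Within every user tenure level Variant E has the higher rate, yet pooled Variant A does — Simpson's reversal.
Because the variant influences user tenure, user tenure is a post-treatment mediator, not a confounder. Stratifying on it would bias the estimate; the causal effect is the crude pooled difference.
The causal difference is the pooled difference: 0.388 − 0.270 = +0.118.

+0.12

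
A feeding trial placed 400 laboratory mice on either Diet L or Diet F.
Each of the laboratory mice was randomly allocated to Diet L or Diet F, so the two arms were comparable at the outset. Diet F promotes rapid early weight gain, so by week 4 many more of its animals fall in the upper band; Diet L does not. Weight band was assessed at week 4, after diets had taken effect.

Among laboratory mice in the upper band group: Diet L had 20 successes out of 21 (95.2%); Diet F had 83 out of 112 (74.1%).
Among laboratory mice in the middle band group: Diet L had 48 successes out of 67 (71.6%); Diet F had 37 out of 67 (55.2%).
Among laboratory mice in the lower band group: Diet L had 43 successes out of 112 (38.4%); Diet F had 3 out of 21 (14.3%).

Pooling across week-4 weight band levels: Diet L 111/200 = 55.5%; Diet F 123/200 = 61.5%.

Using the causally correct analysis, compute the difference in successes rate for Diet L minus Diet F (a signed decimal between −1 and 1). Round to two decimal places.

-0.06

Diet L is higher inside every week-4 weight band stratum but Diet F is higher in aggregate. Whether to stratify depends on how week-4 weight band relates to the diet.
Because the diet influences week-4 weight band, week-4 weight band is a post-treatment mediator, not a confounder. Stratifying on it would bias the estimate; the causal effect is the crude pooled difference.
The causal difference is the pooled difference: 0.555 − 0.615 = -0.060.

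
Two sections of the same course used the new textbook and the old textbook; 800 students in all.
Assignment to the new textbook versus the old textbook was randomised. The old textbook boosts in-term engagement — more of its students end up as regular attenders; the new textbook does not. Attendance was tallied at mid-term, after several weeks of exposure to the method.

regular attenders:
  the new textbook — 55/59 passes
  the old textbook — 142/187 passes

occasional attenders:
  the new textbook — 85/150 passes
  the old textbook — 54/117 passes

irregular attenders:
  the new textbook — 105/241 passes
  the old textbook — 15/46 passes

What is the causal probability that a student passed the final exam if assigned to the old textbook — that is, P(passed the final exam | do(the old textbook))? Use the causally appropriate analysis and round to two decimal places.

the new textbook is higher inside every mid-term attendance stratum but the old textbook is higher in aggregate. Whether to stratify depends on how mid-term attendance relates to the teaching method.
Mid-term attendance is recorded after the teaching method and is itself shifted by it — it sits on the causal path from teaching method to outcome. Conditioning on a mediator would strip out part of the effect we want; the pooled comparison gives the total causal effect.
So P(outcome | do(the old textbook)) is just the pooled rate for the old textbook: 211/350 = 0.603.

0.60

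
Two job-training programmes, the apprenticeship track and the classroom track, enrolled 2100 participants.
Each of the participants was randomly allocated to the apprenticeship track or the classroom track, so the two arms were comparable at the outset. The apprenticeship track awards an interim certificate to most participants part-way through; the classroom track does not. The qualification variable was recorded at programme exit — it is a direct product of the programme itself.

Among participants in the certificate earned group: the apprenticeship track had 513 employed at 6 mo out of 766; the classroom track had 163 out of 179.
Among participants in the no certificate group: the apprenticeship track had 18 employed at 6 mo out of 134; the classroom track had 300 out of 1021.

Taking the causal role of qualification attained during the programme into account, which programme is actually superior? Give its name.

The stratified and pooled comparisons disagree (the classroom track wins within each qualification attained during the programme; the apprenticeship track wins overall), so the answer turns on the causal role of qualification attained during the programme.
Stratifying would compare programmes among participants the programmes themselves sorted into qualification attained during the programme groups — a form of selection on an intermediate. The unconditioned pooled rates give the total causal effect.
Pooled: the apprenticeship track 59.0% vs the classroom track 38.6%; the apprenticeship track is higher overall.

the apprenticeship track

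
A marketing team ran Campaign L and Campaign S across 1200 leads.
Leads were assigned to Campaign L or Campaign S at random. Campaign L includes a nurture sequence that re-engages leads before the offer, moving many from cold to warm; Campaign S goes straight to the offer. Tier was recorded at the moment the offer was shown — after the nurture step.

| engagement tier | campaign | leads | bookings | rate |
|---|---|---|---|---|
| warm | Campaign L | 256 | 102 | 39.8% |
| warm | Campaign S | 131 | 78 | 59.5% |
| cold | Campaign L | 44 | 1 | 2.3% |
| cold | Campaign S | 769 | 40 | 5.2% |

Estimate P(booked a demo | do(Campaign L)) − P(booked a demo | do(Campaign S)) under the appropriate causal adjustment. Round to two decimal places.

+0.21

The engagement tier-specific comparison favours Campaign S throughout, but the pooled figures favour Campaign L. The question is whether to condition on engagement tier.
Engagement tier lies on the pathway campaign → engagement tier → outcome, so adjusting for it blocks the indirect effect. For the total causal effect of campaign, use the unadjusted pooled rates.
The causal difference is the pooled difference: 0.343 − 0.131 = +0.212.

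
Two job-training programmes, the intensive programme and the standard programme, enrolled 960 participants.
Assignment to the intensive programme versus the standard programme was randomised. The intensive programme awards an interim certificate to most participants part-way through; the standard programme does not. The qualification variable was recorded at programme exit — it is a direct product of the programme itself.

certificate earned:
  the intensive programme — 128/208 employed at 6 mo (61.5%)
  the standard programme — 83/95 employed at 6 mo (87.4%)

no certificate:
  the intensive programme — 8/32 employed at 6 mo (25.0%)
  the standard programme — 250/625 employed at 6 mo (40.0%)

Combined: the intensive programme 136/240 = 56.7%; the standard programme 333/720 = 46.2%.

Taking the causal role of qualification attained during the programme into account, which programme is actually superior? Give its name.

Within every qualification attained during the programme level the standard programme has the higher rate, yet pooled the intensive programme does — Simpson's reversal.
Stratifying would compare programmes among participants the programmes themselves sorted into qualification attained during the programme groups — a form of selection on an intermediate. The unconditioned pooled rates give the total causal effect.
Pooled: the intensive programme 56.7% vs the standard programme 46.2%; the intensive programme is higher overall.

the intensive programme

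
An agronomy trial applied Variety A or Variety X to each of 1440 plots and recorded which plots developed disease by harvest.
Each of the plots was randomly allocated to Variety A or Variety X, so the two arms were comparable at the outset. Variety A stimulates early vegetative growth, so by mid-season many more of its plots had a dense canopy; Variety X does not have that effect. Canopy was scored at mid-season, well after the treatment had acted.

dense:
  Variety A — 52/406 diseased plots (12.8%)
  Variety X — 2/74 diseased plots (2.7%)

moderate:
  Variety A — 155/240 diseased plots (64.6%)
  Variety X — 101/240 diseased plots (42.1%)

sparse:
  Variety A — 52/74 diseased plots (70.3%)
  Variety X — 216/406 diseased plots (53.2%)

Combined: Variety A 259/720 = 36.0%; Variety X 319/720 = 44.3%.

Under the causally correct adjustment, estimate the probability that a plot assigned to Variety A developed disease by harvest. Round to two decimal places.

0.36

Stratifying would compare varietys among plots the varietys themselves sorted into mid-season canopy groups — a form of selection on an intermediate. The unconditioned pooled rates give the total causal effect.
So P(outcome | do(Variety A)) is just the pooled rate for Variety A: 259/720 = 0.360.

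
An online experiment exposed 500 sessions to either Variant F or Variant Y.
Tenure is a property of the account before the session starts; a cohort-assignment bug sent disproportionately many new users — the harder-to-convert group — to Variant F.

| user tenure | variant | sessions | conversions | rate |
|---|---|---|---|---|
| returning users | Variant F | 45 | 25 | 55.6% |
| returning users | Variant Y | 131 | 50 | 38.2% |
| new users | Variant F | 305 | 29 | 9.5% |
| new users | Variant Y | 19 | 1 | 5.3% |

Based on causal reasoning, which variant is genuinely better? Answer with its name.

The user tenure-specific comparison favours Variant F throughout, but the pooled figures favour Variant Y. The question is whether to condition on user tenure.
Since user tenure is a pre-existing factor (not a product of the variant) and it affects the outcome on its own, it is a confounder. The stratified rates, not the pooled rate, identify the causal effect.
Within each level — returning users: 55.6% vs 38.2%; new users: 9.5% vs 5.3% — Variant F is higher every time.

Variant F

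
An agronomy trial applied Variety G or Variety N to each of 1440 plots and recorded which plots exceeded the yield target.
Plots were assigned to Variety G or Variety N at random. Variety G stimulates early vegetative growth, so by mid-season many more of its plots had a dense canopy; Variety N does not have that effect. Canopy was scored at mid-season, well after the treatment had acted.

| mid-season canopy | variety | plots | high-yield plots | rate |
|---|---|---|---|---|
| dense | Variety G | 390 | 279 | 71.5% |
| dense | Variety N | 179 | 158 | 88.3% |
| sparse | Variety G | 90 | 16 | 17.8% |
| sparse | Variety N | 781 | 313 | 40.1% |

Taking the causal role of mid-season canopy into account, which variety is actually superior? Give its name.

Variety G

Mid-season canopy is downstream of the variety. One should not condition on a consequence of treatment, so the overall rates are the right comparison.
Pooled: Variety G 61.5% vs Variety N 49.1%; Variety G is higher overall.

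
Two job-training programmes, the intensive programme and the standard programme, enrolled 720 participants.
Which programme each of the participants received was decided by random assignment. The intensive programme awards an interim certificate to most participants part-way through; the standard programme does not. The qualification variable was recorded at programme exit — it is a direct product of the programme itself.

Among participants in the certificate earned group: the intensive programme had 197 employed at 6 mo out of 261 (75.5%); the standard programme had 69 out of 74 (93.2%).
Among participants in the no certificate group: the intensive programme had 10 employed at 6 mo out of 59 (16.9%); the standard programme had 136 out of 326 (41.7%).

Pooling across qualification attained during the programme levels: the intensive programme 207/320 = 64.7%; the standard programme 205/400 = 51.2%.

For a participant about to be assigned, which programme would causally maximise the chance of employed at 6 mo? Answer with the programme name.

Qualification attained during the programme lies on the pathway programme → qualification attained during the programme → outcome, so adjusting for it blocks the indirect effect. For the total causal effect of programme, use the unadjusted pooled rates.
Pooled: the intensive programme 64.7% vs the standard programme 51.2%; the intensive programme is higher overall.

the intensive programme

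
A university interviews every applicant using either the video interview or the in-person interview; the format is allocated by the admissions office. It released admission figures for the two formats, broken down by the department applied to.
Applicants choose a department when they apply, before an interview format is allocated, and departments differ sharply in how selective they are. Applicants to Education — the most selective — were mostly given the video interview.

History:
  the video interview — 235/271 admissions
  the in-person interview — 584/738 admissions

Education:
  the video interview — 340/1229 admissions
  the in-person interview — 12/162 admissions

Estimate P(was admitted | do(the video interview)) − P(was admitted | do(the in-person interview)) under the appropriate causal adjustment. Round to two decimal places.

Here department is a common cause — it drives both which interview format a case falls under and the outcome. The crude comparison mixes populations; the stratum-specific rates are the causally relevant ones.
Adjusting over the population distribution of department: 0.420·(0.867−0.791) + 0.580·(0.277−0.074) = +0.149.

+0.15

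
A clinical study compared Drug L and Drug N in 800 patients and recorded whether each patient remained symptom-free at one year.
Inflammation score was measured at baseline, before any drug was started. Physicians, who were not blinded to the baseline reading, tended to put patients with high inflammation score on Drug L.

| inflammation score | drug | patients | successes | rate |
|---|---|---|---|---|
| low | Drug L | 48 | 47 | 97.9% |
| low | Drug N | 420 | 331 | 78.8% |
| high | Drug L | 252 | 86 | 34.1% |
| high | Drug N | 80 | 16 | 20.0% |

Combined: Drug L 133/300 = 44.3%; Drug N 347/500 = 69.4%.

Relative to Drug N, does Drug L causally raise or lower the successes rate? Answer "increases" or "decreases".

The inflammation score-specific comparison favours Drug L throughout, but the pooled figures favour Drug N. The question is whether to condition on inflammation score.
The imbalance in inflammation score arose from how patients were allocated, not from anything the drug did; and inflammation score independently affects the outcome. The pooled gap is confounded — condition on inflammation score.
Within each level — low: 97.9% vs 78.8%; high: 34.1% vs 20.0% — Drug L is higher every time.

increases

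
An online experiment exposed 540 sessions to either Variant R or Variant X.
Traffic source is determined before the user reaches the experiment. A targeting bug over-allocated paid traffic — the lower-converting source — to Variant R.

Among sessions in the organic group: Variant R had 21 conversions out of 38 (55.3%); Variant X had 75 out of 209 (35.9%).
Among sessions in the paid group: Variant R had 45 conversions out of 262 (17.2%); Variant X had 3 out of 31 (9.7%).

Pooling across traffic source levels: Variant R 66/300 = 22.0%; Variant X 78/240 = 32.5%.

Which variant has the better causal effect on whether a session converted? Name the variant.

Variant R

Traffic source satisfies the back-door criterion: it is not a descendant of the variant, and it blocks the spurious path from variant to outcome. Adjusting for it (i.e., using the within-traffic source rates) gives the causal effect.
Within each level — organic: 55.3% vs 35.9%; paid: 17.2% vs 9.7% — Variant R is higher every time.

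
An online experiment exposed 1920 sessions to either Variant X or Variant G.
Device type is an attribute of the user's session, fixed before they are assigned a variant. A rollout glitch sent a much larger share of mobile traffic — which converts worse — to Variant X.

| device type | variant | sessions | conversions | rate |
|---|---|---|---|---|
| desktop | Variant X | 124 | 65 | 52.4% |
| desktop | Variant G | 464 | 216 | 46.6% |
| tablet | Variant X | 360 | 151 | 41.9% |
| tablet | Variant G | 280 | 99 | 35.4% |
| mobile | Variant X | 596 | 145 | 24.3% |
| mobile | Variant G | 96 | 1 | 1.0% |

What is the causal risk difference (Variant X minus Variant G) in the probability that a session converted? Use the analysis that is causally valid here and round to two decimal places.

Device type differs across variants for reasons unrelated to any effect of the variant itself, and it separately predicts the outcome — a classic confounder. We must compare within device type levels.
Adjusting over the population distribution of device type: 0.306·(0.524−0.466) + 0.333·(0.419−0.354) + 0.360·(0.243−0.010) = +0.124.

+0.12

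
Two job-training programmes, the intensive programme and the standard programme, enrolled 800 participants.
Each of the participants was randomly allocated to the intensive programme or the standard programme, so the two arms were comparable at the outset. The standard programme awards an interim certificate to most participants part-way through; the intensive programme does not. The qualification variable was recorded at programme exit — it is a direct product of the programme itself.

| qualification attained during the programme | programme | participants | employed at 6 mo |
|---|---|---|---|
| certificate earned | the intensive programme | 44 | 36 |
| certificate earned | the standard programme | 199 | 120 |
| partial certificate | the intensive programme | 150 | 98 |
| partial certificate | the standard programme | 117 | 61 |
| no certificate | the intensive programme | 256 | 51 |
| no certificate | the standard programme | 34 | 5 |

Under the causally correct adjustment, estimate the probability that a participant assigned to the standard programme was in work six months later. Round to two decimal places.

0.53

Within every qualification attained during the programme level the intensive programme has the higher rate, yet pooled the standard programme does — Simpson's reversal.
The distribution of qualification attained during the programme is itself part of what the programme does — it is an intermediate outcome. Holding it fixed would remove that part of the effect; the total effect is the pooled difference.
So P(outcome | do(the standard programme)) is just the pooled rate for the standard programme: 186/350 = 0.531.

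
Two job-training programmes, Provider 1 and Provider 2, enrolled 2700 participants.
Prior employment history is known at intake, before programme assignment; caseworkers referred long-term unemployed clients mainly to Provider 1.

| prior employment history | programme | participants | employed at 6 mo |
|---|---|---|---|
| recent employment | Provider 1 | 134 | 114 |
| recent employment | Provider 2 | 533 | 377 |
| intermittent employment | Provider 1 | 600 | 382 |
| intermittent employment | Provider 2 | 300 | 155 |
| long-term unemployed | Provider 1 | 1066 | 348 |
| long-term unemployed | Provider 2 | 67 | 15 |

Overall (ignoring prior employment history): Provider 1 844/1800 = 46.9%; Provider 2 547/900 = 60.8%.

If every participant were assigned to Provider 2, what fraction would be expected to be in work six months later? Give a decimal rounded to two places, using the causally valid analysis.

0.44

Nothing the programme does changes prior employment history; the imbalance is an allocation artefact. With prior employment history also predicting the outcome, the pooled figure is confounded, and the within-stratum comparison is the causal one.
Standardising Provider 2 to the population prior employment history mix: 0.247·377/533 + 0.333·155/300 + 0.420·15/67 = 0.441.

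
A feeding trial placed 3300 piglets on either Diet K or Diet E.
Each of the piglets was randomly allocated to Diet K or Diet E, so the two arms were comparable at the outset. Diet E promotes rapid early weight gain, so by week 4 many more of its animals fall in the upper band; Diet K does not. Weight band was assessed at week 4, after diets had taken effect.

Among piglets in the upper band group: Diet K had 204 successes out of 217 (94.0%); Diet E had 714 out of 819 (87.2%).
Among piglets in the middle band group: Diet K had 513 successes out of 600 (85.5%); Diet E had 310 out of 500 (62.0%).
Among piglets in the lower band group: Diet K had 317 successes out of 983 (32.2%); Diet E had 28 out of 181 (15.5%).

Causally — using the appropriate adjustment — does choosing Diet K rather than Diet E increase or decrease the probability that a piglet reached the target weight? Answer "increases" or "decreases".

Week-4 weight band is recorded after the diet and is itself shifted by it — it sits on the causal path from diet to outcome. Conditioning on a mediator would strip out part of the effect we want; the pooled comparison gives the total causal effect.
Pooled: Diet K 57.4% vs Diet E 70.1%; Diet E is higher overall.

decreases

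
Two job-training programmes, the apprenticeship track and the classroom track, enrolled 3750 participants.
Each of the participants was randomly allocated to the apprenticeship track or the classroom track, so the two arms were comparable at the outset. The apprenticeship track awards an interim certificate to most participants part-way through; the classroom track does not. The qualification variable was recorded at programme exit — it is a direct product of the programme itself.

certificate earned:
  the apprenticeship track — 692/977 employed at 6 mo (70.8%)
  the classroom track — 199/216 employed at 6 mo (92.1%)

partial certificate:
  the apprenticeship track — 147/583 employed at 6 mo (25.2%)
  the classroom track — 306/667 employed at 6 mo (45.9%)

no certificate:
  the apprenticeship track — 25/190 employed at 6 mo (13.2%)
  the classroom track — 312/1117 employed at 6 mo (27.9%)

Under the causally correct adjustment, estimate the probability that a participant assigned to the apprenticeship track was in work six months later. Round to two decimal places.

0.49

The qualification attained during the programme-specific comparison favours the classroom track throughout, but the pooled figures favour the apprenticeship track. The question is whether to condition on qualification attained during the programme.
Qualification attained during the programme lies on the pathway programme → qualification attained during the programme → outcome, so adjusting for it blocks the indirect effect. For the total causal effect of programme, use the unadjusted pooled rates.
So P(outcome | do(the apprenticeship track)) is just the pooled rate for the apprenticeship track: 864/1750 = 0.494.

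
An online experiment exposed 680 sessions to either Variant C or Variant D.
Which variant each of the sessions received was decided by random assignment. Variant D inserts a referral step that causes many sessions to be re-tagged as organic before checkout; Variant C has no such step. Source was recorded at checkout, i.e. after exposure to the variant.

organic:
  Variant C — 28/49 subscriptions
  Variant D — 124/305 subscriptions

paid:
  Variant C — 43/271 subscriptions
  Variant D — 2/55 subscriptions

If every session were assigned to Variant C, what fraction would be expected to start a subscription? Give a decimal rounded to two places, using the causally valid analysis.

The traffic source-specific comparison favours Variant C throughout, but the pooled figures favour Variant D. The question is whether to condition on traffic source.
Stratifying would compare variants among sessions the variants themselves sorted into traffic source groups — a form of selection on an intermediate. The unconditioned pooled rates give the total causal effect.
So P(outcome | do(Variant C)) is just the pooled rate for Variant C: 71/320 = 0.222.

0.22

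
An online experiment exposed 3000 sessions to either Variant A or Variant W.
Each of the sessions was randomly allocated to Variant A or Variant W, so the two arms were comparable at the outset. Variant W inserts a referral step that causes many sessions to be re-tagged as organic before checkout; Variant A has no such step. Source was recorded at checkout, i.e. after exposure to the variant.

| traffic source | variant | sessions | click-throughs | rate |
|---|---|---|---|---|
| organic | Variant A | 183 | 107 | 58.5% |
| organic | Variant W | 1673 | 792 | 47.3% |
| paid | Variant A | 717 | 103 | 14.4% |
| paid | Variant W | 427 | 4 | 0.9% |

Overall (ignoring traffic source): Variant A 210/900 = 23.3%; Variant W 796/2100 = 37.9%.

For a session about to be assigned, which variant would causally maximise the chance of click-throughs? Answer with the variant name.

The stratified and pooled comparisons disagree (Variant A wins within each traffic source; Variant W wins overall), so the answer turns on the causal role of traffic source.
The distribution of traffic source is itself part of what the variant does — it is an intermediate outcome. Holding it fixed would remove that part of the effect; the total effect is the pooled difference.
Pooled: Variant A 23.3% vs Variant W 37.9%; Variant W is higher overall.

Variant W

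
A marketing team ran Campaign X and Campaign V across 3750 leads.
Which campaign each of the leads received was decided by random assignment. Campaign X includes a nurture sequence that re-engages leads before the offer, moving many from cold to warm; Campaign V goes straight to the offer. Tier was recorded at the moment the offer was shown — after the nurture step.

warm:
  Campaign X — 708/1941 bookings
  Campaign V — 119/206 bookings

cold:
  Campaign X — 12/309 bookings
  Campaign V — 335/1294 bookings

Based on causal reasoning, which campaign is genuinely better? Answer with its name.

Campaign X

Engagement tier here is a post-treatment variable shaped by the campaign; conditioning on it would introduce bias rather than remove it. The overall comparison is the causal one.
Pooled: Campaign X 32.0% vs Campaign V 30.3%; Campaign X is higher overall.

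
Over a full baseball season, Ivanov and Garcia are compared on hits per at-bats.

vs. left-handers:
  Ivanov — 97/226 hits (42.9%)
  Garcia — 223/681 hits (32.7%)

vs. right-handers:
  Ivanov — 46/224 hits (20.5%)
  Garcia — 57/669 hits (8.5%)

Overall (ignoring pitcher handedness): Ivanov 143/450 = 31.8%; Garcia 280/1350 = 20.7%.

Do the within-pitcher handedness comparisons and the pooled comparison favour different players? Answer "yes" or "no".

no

Within each pitcher handedness level (vs. left-handers 42.9% vs 32.7%; vs. right-handers 20.5% vs 8.5%), Ivanov has the higher rate every time. Pooled: 31.8% vs 20.7% — Ivanov has the higher rate overall. They agree.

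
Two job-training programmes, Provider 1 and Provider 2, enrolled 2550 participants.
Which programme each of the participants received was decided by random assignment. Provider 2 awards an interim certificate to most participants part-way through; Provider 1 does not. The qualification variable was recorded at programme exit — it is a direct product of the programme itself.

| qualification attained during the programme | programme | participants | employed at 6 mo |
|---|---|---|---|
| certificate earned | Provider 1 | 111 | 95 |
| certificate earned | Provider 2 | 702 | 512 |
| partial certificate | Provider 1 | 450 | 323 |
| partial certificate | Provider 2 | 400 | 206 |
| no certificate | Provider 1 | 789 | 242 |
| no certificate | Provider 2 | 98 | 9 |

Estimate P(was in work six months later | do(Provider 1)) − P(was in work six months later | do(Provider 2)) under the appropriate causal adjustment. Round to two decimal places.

-0.12

Because the programme influences qualification attained during the programme, qualification attained during the programme is a post-treatment mediator, not a confounder. Stratifying on it would bias the estimate; the causal effect is the crude pooled difference.
The causal difference is the pooled difference: 0.489 − 0.606 = -0.117.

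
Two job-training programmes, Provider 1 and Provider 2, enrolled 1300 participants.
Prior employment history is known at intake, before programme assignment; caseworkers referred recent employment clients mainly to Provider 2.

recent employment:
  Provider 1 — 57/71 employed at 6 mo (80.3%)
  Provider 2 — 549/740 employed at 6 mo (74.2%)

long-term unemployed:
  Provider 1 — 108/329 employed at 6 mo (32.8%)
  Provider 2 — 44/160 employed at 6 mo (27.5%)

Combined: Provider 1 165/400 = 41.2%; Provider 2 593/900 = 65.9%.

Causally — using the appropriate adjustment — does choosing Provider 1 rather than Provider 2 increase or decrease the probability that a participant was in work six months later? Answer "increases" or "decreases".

The prior employment history-specific comparison favours Provider 1 throughout, but the pooled figures favour Provider 2. The question is whether to condition on prior employment history.
The imbalance in prior employment history arose from how participants were allocated, not from anything the programme did; and prior employment history independently affects the outcome. The pooled gap is confounded — condition on prior employment history.
Within each level — recent employment: 80.3% vs 74.2%; long-term unemployed: 32.8% vs 27.5% — Provider 1 is higher every time.

increases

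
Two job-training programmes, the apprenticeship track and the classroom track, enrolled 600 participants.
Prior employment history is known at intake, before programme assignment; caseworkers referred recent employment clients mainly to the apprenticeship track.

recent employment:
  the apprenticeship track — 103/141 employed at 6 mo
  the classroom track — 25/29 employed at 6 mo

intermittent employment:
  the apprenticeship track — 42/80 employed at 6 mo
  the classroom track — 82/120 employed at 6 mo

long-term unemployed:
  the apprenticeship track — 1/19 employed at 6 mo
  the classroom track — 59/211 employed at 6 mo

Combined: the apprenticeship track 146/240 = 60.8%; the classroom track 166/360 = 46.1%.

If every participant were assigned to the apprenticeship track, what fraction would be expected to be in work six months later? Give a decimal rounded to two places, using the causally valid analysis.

The prior employment history-specific comparison favours the classroom track throughout, but the pooled figures favour the apprenticeship track. The question is whether to condition on prior employment history.
Prior employment history satisfies the back-door criterion: it is not a descendant of the programme, and it blocks the spurious path from programme to outcome. Adjusting for it (i.e., using the within-prior employment history rates) gives the causal effect.
Standardising the apprenticeship track to the population prior employment history mix: 0.283·103/141 + 0.333·42/80 + 0.383·1/19 = 0.402.

0.40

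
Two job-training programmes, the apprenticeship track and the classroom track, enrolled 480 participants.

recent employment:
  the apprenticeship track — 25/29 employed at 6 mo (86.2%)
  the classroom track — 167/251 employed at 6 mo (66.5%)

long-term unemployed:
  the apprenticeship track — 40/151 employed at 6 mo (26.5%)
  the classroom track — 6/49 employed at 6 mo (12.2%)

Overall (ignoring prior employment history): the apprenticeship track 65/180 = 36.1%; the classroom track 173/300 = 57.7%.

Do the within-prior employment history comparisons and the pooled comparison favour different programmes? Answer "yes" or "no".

Within each prior employment history level (recent employment 86.2% vs 66.5%; long-term unemployed 26.5% vs 12.2%), the apprenticeship track has the higher rate every time. Pooled: 36.1% vs 57.7% — the classroom track has the higher rate overall. The two comparisons disagree.

yes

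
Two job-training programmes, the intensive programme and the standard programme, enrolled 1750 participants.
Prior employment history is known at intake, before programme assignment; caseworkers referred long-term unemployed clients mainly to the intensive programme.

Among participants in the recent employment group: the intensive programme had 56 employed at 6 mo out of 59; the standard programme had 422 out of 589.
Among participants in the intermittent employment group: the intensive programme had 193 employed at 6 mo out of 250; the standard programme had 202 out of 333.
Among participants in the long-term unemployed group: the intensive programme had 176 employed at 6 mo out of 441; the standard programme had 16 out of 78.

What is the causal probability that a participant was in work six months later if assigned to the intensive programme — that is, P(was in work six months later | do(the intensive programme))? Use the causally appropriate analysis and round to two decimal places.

0.73

Within every prior employment history level the intensive programme has the higher rate, yet pooled the standard programme does — Simpson's reversal.
Prior employment history satisfies the back-door criterion: it is not a descendant of the programme, and it blocks the spurious path from programme to outcome. Adjusting for it (i.e., using the within-prior employment history rates) gives the causal effect.
Standardising the intensive programme to the population prior employment history mix: 0.370·56/59 + 0.333·193/250 + 0.297·176/441 = 0.727.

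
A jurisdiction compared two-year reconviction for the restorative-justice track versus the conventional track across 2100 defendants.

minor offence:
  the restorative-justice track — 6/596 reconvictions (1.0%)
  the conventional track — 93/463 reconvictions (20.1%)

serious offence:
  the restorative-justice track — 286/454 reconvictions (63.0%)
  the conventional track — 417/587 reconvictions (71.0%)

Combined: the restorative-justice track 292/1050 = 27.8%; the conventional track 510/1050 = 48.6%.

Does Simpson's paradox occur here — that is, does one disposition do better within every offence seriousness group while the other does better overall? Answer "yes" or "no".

no

Within each offence seriousness level (minor offence 1.0% vs 20.1%; serious offence 63.0% vs 71.0%), the restorative-justice track has the lower rate every time. Pooled: 27.8% vs 48.6% — the restorative-justice track has the lower rate overall. They agree.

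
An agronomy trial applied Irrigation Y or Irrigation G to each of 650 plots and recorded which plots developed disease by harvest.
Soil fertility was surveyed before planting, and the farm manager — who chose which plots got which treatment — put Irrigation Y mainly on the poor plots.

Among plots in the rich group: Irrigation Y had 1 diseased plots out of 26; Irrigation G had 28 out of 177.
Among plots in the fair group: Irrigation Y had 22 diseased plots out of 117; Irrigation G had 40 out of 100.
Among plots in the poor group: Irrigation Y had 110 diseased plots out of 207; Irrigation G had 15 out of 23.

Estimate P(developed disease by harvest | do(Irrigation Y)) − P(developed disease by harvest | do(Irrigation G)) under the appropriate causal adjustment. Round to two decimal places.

-0.15

Within every soil fertility level Irrigation Y has the lower rate, yet pooled Irrigation G does — Simpson's reversal.
Since soil fertility is a pre-existing factor (not a product of the irrigation) and it affects the outcome on its own, it is a confounder. The stratified rates, not the pooled rate, identify the causal effect.
Adjusting over the population distribution of soil fertility: 0.312·(0.038−0.158) + 0.334·(0.188−0.400) + 0.354·(0.531−0.652) = -0.151.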